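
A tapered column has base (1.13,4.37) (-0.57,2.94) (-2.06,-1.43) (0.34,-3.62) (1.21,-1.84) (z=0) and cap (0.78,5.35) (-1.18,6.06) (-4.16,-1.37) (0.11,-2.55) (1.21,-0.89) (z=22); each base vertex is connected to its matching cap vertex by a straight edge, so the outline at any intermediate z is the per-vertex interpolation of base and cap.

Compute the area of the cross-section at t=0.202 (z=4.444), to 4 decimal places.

Cross-section at t=0.202: each vertex is (1-t)·p0[i] + t·p1[i].
  v1: (1-0.202)·(1.13,4.37) + 0.202·(0.78,5.35) = (1.0593,4.5680)
  v2: (1-0.202)·(-0.57,2.94) + 0.202·(-1.18,6.06) = (-0.6932,3.5702)
  v3: (1-0.202)·(-2.06,-1.43) + 0.202·(-4.16,-1.37) = (-2.4842,-1.4179)
  v4: (1-0.202)·(0.34,-3.62) + 0.202·(0.11,-2.55) = (0.2935,-3.4039)
  v5: (1-0.202)·(1.21,-1.84) + 0.202·(1.21,-0.89) = (1.2100,-1.6481)
Shoelace sum Σ(x_i·y_{i+1} − x_{i+1}·y_i):
  i=1: 1.0593·3.5702 − -0.6932·4.5680 = +6.9486 (running +6.9486)
  i=2: -0.6932·-1.4179 − -2.4842·3.5702 = +9.8521 (running +16.8006)
  i=3: -2.4842·-3.4039 − 0.2935·-1.4179 = +8.8721 (running +25.6727)
  i=4: 0.2935·-1.6481 − 1.2100·-3.4039 = +3.6349 (running +29.3076)
  i=5: 1.2100·4.5680 − 1.0593·-1.6481 = +7.2731 (running +36.5807)
Area = |Σ|/2 = |36.5807|/2 = 18.2903

Area at t=0.202: 18.2903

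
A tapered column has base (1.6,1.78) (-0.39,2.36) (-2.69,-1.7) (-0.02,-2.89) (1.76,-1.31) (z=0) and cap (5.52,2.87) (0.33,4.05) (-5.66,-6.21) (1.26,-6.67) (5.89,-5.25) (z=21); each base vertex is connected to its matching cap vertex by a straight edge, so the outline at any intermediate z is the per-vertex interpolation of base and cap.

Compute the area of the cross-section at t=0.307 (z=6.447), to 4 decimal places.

Area at t=0.307: 29.9242

Cross-section at t=0.307: each vertex is (1-t)·p0[i] + t·p1[i].
  v1: (1-0.307)·(1.6,1.78) + 0.307·(5.52,2.87) = (2.8034,2.1146)
  v2: (1-0.307)·(-0.39,2.36) + 0.307·(0.33,4.05) = (-0.1690,2.8788)
  v3: (1-0.307)·(-2.69,-1.7) + 0.307·(-5.66,-6.21) = (-3.6018,-3.0846)
  v4: (1-0.307)·(-0.02,-2.89) + 0.307·(1.26,-6.67) = (0.3730,-4.0505)
  v5: (1-0.307)·(1.76,-1.31) + 0.307·(5.89,-5.25) = (3.0279,-2.5196)
Shoelace sum Σ(x_i·y_{i+1} − x_{i+1}·y_i):
  i=1: 2.8034·2.8788 − -0.1690·2.1146 = +8.4279 (running +8.4279)
  i=2: -0.1690·-3.0846 − -3.6018·2.8788 = +10.8901 (running +19.3180)
  i=3: -3.6018·-4.0505 − 0.3730·-3.0846 = +15.7393 (running +35.0574)
  i=4: 0.3730·-2.5196 − 3.0279·-4.0505 = +11.3247 (running +46.3821)
  i=5: 3.0279·2.1146 − 2.8034·-2.5196 = +13.4664 (running +59.8485)
Area = |Σ|/2 = |59.8485|/2 = 29.9242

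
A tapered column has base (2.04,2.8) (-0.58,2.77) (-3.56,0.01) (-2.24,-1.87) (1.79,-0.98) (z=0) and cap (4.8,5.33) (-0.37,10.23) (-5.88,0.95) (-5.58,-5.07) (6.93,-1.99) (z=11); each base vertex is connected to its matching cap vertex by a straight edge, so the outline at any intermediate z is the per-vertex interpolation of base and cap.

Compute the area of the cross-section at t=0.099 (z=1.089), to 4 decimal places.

Area at t=0.099: 24.4635

Cross-section at t=0.099: each vertex is (1-t)·p0[i] + t·p1[i].
  v1: (1-0.099)·(2.04,2.8) + 0.099·(4.8,5.33) = (2.3132,3.0505)
  v2: (1-0.099)·(-0.58,2.77) + 0.099·(-0.37,10.23) = (-0.5592,3.5085)
  v3: (1-0.099)·(-3.56,0.01) + 0.099·(-5.88,0.95) = (-3.7897,0.1031)
  v4: (1-0.099)·(-2.24,-1.87) + 0.099·(-5.58,-5.07) = (-2.5707,-2.1868)
  v5: (1-0.099)·(1.79,-0.98) + 0.099·(6.93,-1.99) = (2.2989,-1.0800)
Shoelace sum Σ(x_i·y_{i+1} − x_{i+1}·y_i):
  i=1: 2.3132·3.5085 − -0.5592·3.0505 = +9.8219 (running +9.8219)
  i=2: -0.5592·0.1031 − -3.7897·3.5085 = +13.2386 (running +23.0606)
  i=3: -3.7897·-2.1868 − -2.5707·0.1031 = +8.5522 (running +31.6128)
  i=4: -2.5707·-1.0800 − 2.2989·-2.1868 = +7.8034 (running +39.4162)
  i=5: 2.2989·3.0505 − 2.3132·-1.0800 = +9.5109 (running +48.9271)
Area = |Σ|/2 = |48.9271|/2 = 24.4635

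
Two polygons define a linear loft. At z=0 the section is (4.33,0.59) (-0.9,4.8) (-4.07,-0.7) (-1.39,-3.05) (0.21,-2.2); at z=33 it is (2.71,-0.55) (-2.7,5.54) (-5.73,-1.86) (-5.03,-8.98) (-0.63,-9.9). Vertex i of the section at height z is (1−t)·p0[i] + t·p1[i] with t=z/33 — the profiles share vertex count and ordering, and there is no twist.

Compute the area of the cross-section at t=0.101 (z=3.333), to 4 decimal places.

Cross-section at t=0.101: each vertex is (1-t)·p0[i] + t·p1[i].
  v1: (1-0.101)·(4.33,0.59) + 0.101·(2.71,-0.55) = (4.1664,0.4749)
  v2: (1-0.101)·(-0.9,4.8) + 0.101·(-2.7,5.54) = (-1.0818,4.8747)
  v3: (1-0.101)·(-4.07,-0.7) + 0.101·(-5.73,-1.86) = (-4.2377,-0.8172)
  v4: (1-0.101)·(-1.39,-3.05) + 0.101·(-5.03,-8.98) = (-1.7576,-3.6489)
  v5: (1-0.101)·(0.21,-2.2) + 0.101·(-0.63,-9.9) = (0.1252,-2.9777)
Shoelace sum Σ(x_i·y_{i+1} − x_{i+1}·y_i):
  i=1: 4.1664·4.8747 − -1.0818·0.4749 = +20.8237 (running +20.8237)
  i=2: -1.0818·-0.8172 − -4.2377·4.8747 = +21.5415 (running +42.3652)
  i=3: -4.2377·-3.6489 − -1.7576·-0.8172 = +14.0267 (running +56.3919)
  i=4: -1.7576·-2.9777 − 0.1252·-3.6489 = +5.6904 (running +62.0823)
  i=5: 0.1252·0.4749 − 4.1664·-2.9777 = +12.4657 (running +74.5480)
Area = |Σ|/2 = |74.5480|/2 = 37.2740

Area at t=0.101: 37.2740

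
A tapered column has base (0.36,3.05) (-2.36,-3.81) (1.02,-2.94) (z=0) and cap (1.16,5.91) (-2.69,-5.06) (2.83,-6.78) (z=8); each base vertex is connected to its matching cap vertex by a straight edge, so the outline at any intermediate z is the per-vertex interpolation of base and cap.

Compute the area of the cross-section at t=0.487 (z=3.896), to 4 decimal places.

Cross-section at t=0.487: each vertex is (1-t)·p0[i] + t·p1[i].
  v1: (1-0.487)·(0.36,3.05) + 0.487·(1.16,5.91) = (0.7496,4.4428)
  v2: (1-0.487)·(-2.36,-3.81) + 0.487·(-2.69,-5.06) = (-2.5207,-4.4187)
  v3: (1-0.487)·(1.02,-2.94) + 0.487·(2.83,-6.78) = (1.9015,-4.8101)
Shoelace sum Σ(x_i·y_{i+1} − x_{i+1}·y_i):
  i=1: 0.7496·-4.4187 − -2.5207·4.4428 = +7.8868 (running +7.8868)
  i=2: -2.5207·-4.8101 − 1.9015·-4.4187 = +20.5269 (running +28.4137)
  i=3: 1.9015·4.4428 − 0.7496·-4.8101 = +12.0535 (running +40.4672)
Area = |Σ|/2 = |40.4672|/2 = 20.2336

Area at t=0.487: 20.2336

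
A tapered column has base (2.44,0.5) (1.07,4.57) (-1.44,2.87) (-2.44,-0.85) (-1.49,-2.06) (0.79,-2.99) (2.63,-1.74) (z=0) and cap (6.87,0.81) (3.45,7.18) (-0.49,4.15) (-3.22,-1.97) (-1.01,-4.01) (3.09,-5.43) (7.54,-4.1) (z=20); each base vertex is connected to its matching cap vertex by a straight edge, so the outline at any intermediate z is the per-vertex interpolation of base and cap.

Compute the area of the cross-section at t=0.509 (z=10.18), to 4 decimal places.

Cross-section at t=0.509: each vertex is (1-t)·p0[i] + t·p1[i].
  v1: (1-0.509)·(2.44,0.5) + 0.509·(6.87,0.81) = (4.6949,0.6578)
  v2: (1-0.509)·(1.07,4.57) + 0.509·(3.45,7.18) = (2.2814,5.8985)
  v3: (1-0.509)·(-1.44,2.87) + 0.509·(-0.49,4.15) = (-0.9565,3.5215)
  v4: (1-0.509)·(-2.44,-0.85) + 0.509·(-3.22,-1.97) = (-2.8370,-1.4201)
  v5: (1-0.509)·(-1.49,-2.06) + 0.509·(-1.01,-4.01) = (-1.2457,-3.0526)
  v6: (1-0.509)·(0.79,-2.99) + 0.509·(3.09,-5.43) = (1.9607,-4.2320)
  v7: (1-0.509)·(2.63,-1.74) + 0.509·(7.54,-4.1) = (5.1292,-2.9412)
Shoelace sum Σ(x_i·y_{i+1} − x_{i+1}·y_i):
  i=1: 4.6949·5.8985 − 2.2814·0.6578 = +26.1919 (running +26.1919)
  i=2: 2.2814·3.5215 − -0.9565·5.8985 = +13.6757 (running +39.8676)
  i=3: -0.9565·-1.4201 − -2.8370·3.5215 = +11.3489 (running +51.2165)
  i=4: -2.8370·-3.0526 − -1.2457·-1.4201 = +6.8912 (running +58.1077)
  i=5: -1.2457·-4.2320 − 1.9607·-3.0526 = +11.2568 (running +69.3645)
  i=6: 1.9607·-2.9412 − 5.1292·-4.2320 = +15.9396 (running +85.3041)
  i=7: 5.1292·0.6578 − 4.6949·-2.9412 = +17.1827 (running +102.4868)
Area = |Σ|/2 = |102.4868|/2 = 51.2434

Area at t=0.509: 51.2434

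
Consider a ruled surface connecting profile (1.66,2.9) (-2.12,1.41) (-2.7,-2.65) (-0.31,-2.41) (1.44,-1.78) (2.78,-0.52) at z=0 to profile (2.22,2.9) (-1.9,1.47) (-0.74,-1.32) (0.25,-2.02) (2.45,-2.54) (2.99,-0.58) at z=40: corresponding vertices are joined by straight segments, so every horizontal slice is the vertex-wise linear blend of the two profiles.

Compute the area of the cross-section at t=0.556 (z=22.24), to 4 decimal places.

Cross-section at t=0.556: each vertex is (1-t)·p0[i] + t·p1[i].
  v1: (1-0.556)·(1.66,2.9) + 0.556·(2.22,2.9) = (1.9714,2.9000)
  v2: (1-0.556)·(-2.12,1.41) + 0.556·(-1.9,1.47) = (-1.9977,1.4434)
  v3: (1-0.556)·(-2.7,-2.65) + 0.556·(-0.74,-1.32) = (-1.6102,-1.9105)
  v4: (1-0.556)·(-0.31,-2.41) + 0.556·(0.25,-2.02) = (0.0014,-2.1932)
  v5: (1-0.556)·(1.44,-1.78) + 0.556·(2.45,-2.54) = (2.0016,-2.2026)
  v6: (1-0.556)·(2.78,-0.52) + 0.556·(2.99,-0.58) = (2.8968,-0.5534)
Shoelace sum Σ(x_i·y_{i+1} − x_{i+1}·y_i):
  i=1: 1.9714·1.4434 − -1.9977·2.9000 = +8.6387 (running +8.6387)
  i=2: -1.9977·-1.9105 − -1.6102·1.4434 = +6.1408 (running +14.7794)
  i=3: -1.6102·-2.1932 − 0.0014·-1.9105 = +3.5341 (running +18.3135)
  i=4: 0.0014·-2.2026 − 2.0016·-2.1932 = +4.3867 (running +22.7003)
  i=5: 2.0016·-0.5534 − 2.8968·-2.2026 = +5.2727 (running +27.9730)
  i=6: 2.8968·2.9000 − 1.9714·-0.5534 = +9.4915 (running +37.4645)
Area = |Σ|/2 = |37.4645|/2 = 18.7322

Area at t=0.556: 18.7322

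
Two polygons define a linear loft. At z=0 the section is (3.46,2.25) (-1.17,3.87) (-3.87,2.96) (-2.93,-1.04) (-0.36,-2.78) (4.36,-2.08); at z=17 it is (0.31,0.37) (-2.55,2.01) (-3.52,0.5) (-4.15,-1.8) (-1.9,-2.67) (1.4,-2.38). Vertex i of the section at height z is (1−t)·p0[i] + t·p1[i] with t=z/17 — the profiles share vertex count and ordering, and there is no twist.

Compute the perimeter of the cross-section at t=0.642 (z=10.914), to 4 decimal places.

Perimeter at t=0.642: 18.7622

Cross-section at t=0.642: each vertex is (1-t)·p0[i] + t·p1[i].
  v1: (1-0.642)·(3.46,2.25) + 0.642·(0.31,0.37) = (1.4377,1.0430)
  v2: (1-0.642)·(-1.17,3.87) + 0.642·(-2.55,2.01) = (-2.0560,2.6759)
  v3: (1-0.642)·(-3.87,2.96) + 0.642·(-3.52,0.5) = (-3.6453,1.3807)
  v4: (1-0.642)·(-2.93,-1.04) + 0.642·(-4.15,-1.8) = (-3.7132,-1.5279)
  v5: (1-0.642)·(-0.36,-2.78) + 0.642·(-1.9,-2.67) = (-1.3487,-2.7094)
  v6: (1-0.642)·(4.36,-2.08) + 0.642·(1.4,-2.38) = (2.4597,-2.2726)
Perimeter = Σ |v_{i+1} − v_i|:
  edge 1→2: √(-3.4937² + 1.6328²) = 3.8564 (running 3.8564)
  edge 2→3: √(-1.5893² + -1.2952²) = 2.0503 (running 5.9067)
  edge 3→4: √(-0.0679² + -2.9086²) = 2.9094 (running 8.8160)
  edge 4→5: √(2.3646² + -1.1815²) = 2.6433 (running 11.4593)
  edge 5→6: √(3.8084² + 0.4368²) = 3.8333 (running 15.2927)
  edge 6→1: √(-1.0220² + 3.3156²) = 3.4696 (running 18.7622)
Perimeter = 18.7622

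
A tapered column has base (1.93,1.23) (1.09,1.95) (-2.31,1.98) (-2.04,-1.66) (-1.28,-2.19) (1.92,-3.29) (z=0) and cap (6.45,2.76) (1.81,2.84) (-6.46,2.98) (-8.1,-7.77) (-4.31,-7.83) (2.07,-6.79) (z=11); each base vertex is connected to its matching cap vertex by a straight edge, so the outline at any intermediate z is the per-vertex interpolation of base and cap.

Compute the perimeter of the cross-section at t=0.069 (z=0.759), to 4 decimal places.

Perimeter at t=0.069: 18.6780

Cross-section at t=0.069: each vertex is (1-t)·p0[i] + t·p1[i].
  v1: (1-0.069)·(1.93,1.23) + 0.069·(6.45,2.76) = (2.2419,1.3356)
  v2: (1-0.069)·(1.09,1.95) + 0.069·(1.81,2.84) = (1.1397,2.0114)
  v3: (1-0.069)·(-2.31,1.98) + 0.069·(-6.46,2.98) = (-2.5964,2.0490)
  v4: (1-0.069)·(-2.04,-1.66) + 0.069·(-8.1,-7.77) = (-2.4581,-2.0816)
  v5: (1-0.069)·(-1.28,-2.19) + 0.069·(-4.31,-7.83) = (-1.4891,-2.5792)
  v6: (1-0.069)·(1.92,-3.29) + 0.069·(2.07,-6.79) = (1.9304,-3.5315)
Perimeter = Σ |v_{i+1} − v_i|:
  edge 1→2: √(-1.1022² + 0.6758²) = 1.2929 (running 1.2929)
  edge 2→3: √(-3.7360² + 0.0376²) = 3.7362 (running 5.0291)
  edge 3→4: √(0.1382² + -4.1306²) = 4.1329 (running 9.1620)
  edge 4→5: √(0.9691² + -0.4976²) = 1.0893 (running 10.2514)
  edge 5→6: √(3.4194² + -0.9523²) = 3.5496 (running 13.8009)
  edge 6→1: √(0.3115² + 4.8671²) = 4.8770 (running 18.6780)
Perimeter = 18.6780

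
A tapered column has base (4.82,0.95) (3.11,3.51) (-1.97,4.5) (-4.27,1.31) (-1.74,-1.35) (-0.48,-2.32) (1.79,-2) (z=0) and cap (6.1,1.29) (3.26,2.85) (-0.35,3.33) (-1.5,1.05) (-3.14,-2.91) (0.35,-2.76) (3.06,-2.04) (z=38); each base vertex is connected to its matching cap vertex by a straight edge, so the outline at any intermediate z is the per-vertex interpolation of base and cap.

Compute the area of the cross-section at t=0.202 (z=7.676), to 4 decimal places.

Cross-section at t=0.202: each vertex is (1-t)·p0[i] + t·p1[i].
  v1: (1-0.202)·(4.82,0.95) + 0.202·(6.1,1.29) = (5.0786,1.0187)
  v2: (1-0.202)·(3.11,3.51) + 0.202·(3.26,2.85) = (3.1403,3.3767)
  v3: (1-0.202)·(-1.97,4.5) + 0.202·(-0.35,3.33) = (-1.6428,4.2637)
  v4: (1-0.202)·(-4.27,1.31) + 0.202·(-1.5,1.05) = (-3.7105,1.2575)
  v5: (1-0.202)·(-1.74,-1.35) + 0.202·(-3.14,-2.91) = (-2.0228,-1.6651)
  v6: (1-0.202)·(-0.48,-2.32) + 0.202·(0.35,-2.76) = (-0.3123,-2.4089)
  v7: (1-0.202)·(1.79,-2) + 0.202·(3.06,-2.04) = (2.0465,-2.0081)
Shoelace sum Σ(x_i·y_{i+1} − x_{i+1}·y_i):
  i=1: 5.0786·3.3767 − 3.1403·1.0187 = +13.9497 (running +13.9497)
  i=2: 3.1403·4.2637 − -1.6428·3.3767 = +18.9362 (running +32.8860)
  i=3: -1.6428·1.2575 − -3.7105·4.2637 = +13.7544 (running +46.6404)
  i=4: -3.7105·-1.6651 − -2.0228·1.2575 = +8.7220 (running +55.3624)
  i=5: -2.0228·-2.4089 − -0.3123·-1.6651 = +4.3526 (running +59.7150)
  i=6: -0.3123·-2.0081 − 2.0465·-2.4089 = +5.5571 (running +65.2720)
  i=7: 2.0465·1.0187 − 5.0786·-2.0081 = +12.2829 (running +77.5549)
Area = |Σ|/2 = |77.5549|/2 = 38.7775

Area at t=0.202: 38.7775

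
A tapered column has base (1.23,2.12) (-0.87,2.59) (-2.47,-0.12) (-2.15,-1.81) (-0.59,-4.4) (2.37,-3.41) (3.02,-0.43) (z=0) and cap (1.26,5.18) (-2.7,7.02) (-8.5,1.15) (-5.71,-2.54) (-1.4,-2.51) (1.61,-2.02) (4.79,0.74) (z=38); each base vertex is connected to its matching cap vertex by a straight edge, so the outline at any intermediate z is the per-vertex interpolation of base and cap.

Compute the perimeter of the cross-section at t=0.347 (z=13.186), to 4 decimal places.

Perimeter at t=0.347: 23.8384

Cross-section at t=0.347: each vertex is (1-t)·p0[i] + t·p1[i].
  v1: (1-0.347)·(1.23,2.12) + 0.347·(1.26,5.18) = (1.2404,3.1818)
  v2: (1-0.347)·(-0.87,2.59) + 0.347·(-2.7,7.02) = (-1.5050,4.1272)
  v3: (1-0.347)·(-2.47,-0.12) + 0.347·(-8.5,1.15) = (-4.5624,0.3207)
  v4: (1-0.347)·(-2.15,-1.81) + 0.347·(-5.71,-2.54) = (-3.3853,-2.0633)
  v5: (1-0.347)·(-0.59,-4.4) + 0.347·(-1.4,-2.51) = (-0.8711,-3.7442)
  v6: (1-0.347)·(2.37,-3.41) + 0.347·(1.61,-2.02) = (2.1063,-2.9277)
  v7: (1-0.347)·(3.02,-0.43) + 0.347·(4.79,0.74) = (3.6342,-0.0240)
Perimeter = Σ |v_{i+1} − v_i|:
  edge 1→2: √(-2.7454² + 0.9454²) = 2.9036 (running 2.9036)
  edge 2→3: √(-3.0574² + -3.8065²) = 4.8823 (running 7.7860)
  edge 3→4: √(1.1771² + -2.3840²) = 2.6588 (running 10.4447)
  edge 4→5: √(2.5143² + -1.6809²) = 3.0244 (running 13.4691)
  edge 5→6: √(2.9773² + 0.8165²) = 3.0873 (running 16.5564)
  edge 6→7: √(1.5279² + 2.9037²) = 3.2811 (running 19.8375)
  edge 7→1: √(-2.3938² + 3.2058²) = 4.0009 (running 23.8384)
Perimeter = 23.8384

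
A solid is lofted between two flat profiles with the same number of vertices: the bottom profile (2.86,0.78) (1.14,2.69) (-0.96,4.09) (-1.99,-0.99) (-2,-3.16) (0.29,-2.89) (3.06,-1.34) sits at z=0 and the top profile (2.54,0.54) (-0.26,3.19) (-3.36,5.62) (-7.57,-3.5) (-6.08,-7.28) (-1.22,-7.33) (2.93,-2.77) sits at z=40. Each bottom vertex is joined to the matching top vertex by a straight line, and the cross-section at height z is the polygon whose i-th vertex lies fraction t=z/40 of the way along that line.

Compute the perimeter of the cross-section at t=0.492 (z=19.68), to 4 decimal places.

Cross-section at t=0.492: each vertex is (1-t)·p0[i] + t·p1[i].
  v1: (1-0.492)·(2.86,0.78) + 0.492·(2.54,0.54) = (2.7026,0.6619)
  v2: (1-0.492)·(1.14,2.69) + 0.492·(-0.26,3.19) = (0.4512,2.9360)
  v3: (1-0.492)·(-0.96,4.09) + 0.492·(-3.36,5.62) = (-2.1408,4.8428)
  v4: (1-0.492)·(-1.99,-0.99) + 0.492·(-7.57,-3.5) = (-4.7354,-2.2249)
  v5: (1-0.492)·(-2,-3.16) + 0.492·(-6.08,-7.28) = (-4.0074,-5.1870)
  v6: (1-0.492)·(0.29,-2.89) + 0.492·(-1.22,-7.33) = (-0.4529,-5.0745)
  v7: (1-0.492)·(3.06,-1.34) + 0.492·(2.93,-2.77) = (2.9960,-2.0436)
Perimeter = Σ |v_{i+1} − v_i|:
  edge 1→2: √(-2.2514² + 2.2741²) = 3.2000 (running 3.2000)
  edge 2→3: √(-2.5920² + 1.9068²) = 3.2178 (running 6.4178)
  edge 3→4: √(-2.5946² + -7.0677²) = 7.5289 (running 13.9467)
  edge 4→5: √(0.7280² + -2.9621²) = 3.0503 (running 16.9969)
  edge 5→6: √(3.5544² + 0.1126²) = 3.5562 (running 20.5532)
  edge 6→7: √(3.4490² + 3.0309²) = 4.5915 (running 25.1447)
  edge 7→1: √(-0.2935² + 2.7055²) = 2.7214 (running 27.8660)
Perimeter = 27.8660

Perimeter at t=0.492: 27.8660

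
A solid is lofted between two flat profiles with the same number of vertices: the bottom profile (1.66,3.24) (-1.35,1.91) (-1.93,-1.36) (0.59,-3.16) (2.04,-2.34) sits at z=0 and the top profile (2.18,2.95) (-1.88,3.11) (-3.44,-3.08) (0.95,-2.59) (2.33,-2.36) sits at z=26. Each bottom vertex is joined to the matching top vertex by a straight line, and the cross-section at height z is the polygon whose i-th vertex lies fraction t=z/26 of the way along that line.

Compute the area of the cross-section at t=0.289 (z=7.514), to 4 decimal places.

Area at t=0.289: 20.5108

Cross-section at t=0.289: each vertex is (1-t)·p0[i] + t·p1[i].
  v1: (1-0.289)·(1.66,3.24) + 0.289·(2.18,2.95) = (1.8103,3.1562)
  v2: (1-0.289)·(-1.35,1.91) + 0.289·(-1.88,3.11) = (-1.5032,2.2568)
  v3: (1-0.289)·(-1.93,-1.36) + 0.289·(-3.44,-3.08) = (-2.3664,-1.8571)
  v4: (1-0.289)·(0.59,-3.16) + 0.289·(0.95,-2.59) = (0.6940,-2.9953)
  v5: (1-0.289)·(2.04,-2.34) + 0.289·(2.33,-2.36) = (2.1238,-2.3458)
Shoelace sum Σ(x_i·y_{i+1} − x_{i+1}·y_i):
  i=1: 1.8103·2.2568 − -1.5032·3.1562 = +8.8297 (running +8.8297)
  i=2: -1.5032·-1.8571 − -2.3664·2.2568 = +8.1320 (running +16.9617)
  i=3: -2.3664·-2.9953 − 0.6940·-1.8571 = +8.3769 (running +25.3386)
  i=4: 0.6940·-2.3458 − 2.1238·-2.9953 = +4.7333 (running +30.0719)
  i=5: 2.1238·3.1562 − 1.8103·-2.3458 = +10.9497 (running +41.0216)
Area = |Σ|/2 = |41.0216|/2 = 20.5108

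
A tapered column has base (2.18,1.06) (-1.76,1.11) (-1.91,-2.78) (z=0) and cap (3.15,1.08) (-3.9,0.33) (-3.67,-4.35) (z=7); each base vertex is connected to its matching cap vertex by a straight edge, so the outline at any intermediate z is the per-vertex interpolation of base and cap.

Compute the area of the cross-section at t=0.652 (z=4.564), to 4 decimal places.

Cross-section at t=0.652: each vertex is (1-t)·p0[i] + t·p1[i].
  v1: (1-0.652)·(2.18,1.06) + 0.652·(3.15,1.08) = (2.8124,1.0730)
  v2: (1-0.652)·(-1.76,1.11) + 0.652·(-3.9,0.33) = (-3.1553,0.6014)
  v3: (1-0.652)·(-1.91,-2.78) + 0.652·(-3.67,-4.35) = (-3.0575,-3.8036)
Shoelace sum Σ(x_i·y_{i+1} − x_{i+1}·y_i):
  i=1: 2.8124·0.6014 − -3.1553·1.0730 = +5.0773 (running +5.0773)
  i=2: -3.1553·-3.8036 − -3.0575·0.6014 = +13.8405 (running +18.9177)
  i=3: -3.0575·1.0730 − 2.8124·-3.8036 = +7.4167 (running +26.3344)
Area = |Σ|/2 = |26.3344|/2 = 13.1672

Area at t=0.652: 13.1672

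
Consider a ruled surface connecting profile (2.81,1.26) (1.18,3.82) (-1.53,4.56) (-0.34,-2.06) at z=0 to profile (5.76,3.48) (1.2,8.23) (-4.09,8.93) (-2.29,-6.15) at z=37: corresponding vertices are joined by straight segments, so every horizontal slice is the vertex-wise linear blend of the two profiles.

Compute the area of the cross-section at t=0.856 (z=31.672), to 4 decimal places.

Area at t=0.856: 67.8149

Cross-section at t=0.856: each vertex is (1-t)·p0[i] + t·p1[i].
  v1: (1-0.856)·(2.81,1.26) + 0.856·(5.76,3.48) = (5.3352,3.1603)
  v2: (1-0.856)·(1.18,3.82) + 0.856·(1.2,8.23) = (1.1971,7.5950)
  v3: (1-0.856)·(-1.53,4.56) + 0.856·(-4.09,8.93) = (-3.7214,8.3007)
  v4: (1-0.856)·(-0.34,-2.06) + 0.856·(-2.29,-6.15) = (-2.0092,-5.5610)
Shoelace sum Σ(x_i·y_{i+1} − x_{i+1}·y_i):
  i=1: 5.3352·7.5950 − 1.1971·3.1603 = +36.7373 (running +36.7373)
  i=2: 1.1971·8.3007 − -3.7214·7.5950 = +38.2005 (running +74.9379)
  i=3: -3.7214·-5.5610 − -2.0092·8.3007 = +37.3724 (running +112.3103)
  i=4: -2.0092·3.1603 − 5.3352·-5.5610 = +23.3195 (running +135.6299)
Area = |Σ|/2 = |135.6299|/2 = 67.8149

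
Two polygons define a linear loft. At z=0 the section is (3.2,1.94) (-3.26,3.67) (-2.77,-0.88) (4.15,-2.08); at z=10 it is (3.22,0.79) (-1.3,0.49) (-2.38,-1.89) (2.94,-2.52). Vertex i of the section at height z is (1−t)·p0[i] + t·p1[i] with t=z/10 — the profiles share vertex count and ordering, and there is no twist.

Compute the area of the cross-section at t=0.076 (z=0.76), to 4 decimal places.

Cross-section at t=0.076: each vertex is (1-t)·p0[i] + t·p1[i].
  v1: (1-0.076)·(3.2,1.94) + 0.076·(3.22,0.79) = (3.2015,1.8526)
  v2: (1-0.076)·(-3.26,3.67) + 0.076·(-1.3,0.49) = (-3.1110,3.4283)
  v3: (1-0.076)·(-2.77,-0.88) + 0.076·(-2.38,-1.89) = (-2.7404,-0.9568)
  v4: (1-0.076)·(4.15,-2.08) + 0.076·(2.94,-2.52) = (4.0580,-2.1134)
Shoelace sum Σ(x_i·y_{i+1} − x_{i+1}·y_i):
  i=1: 3.2015·3.4283 − -3.1110·1.8526 = +16.7393 (running +16.7393)
  i=2: -3.1110·-0.9568 − -2.7404·3.4283 = +12.3713 (running +29.1107)
  i=3: -2.7404·-2.1134 − 4.0580·-0.9568 = +9.6742 (running +38.7849)
  i=4: 4.0580·1.8526 − 3.2015·-2.1134 = +14.2841 (running +53.0690)
Area = |Σ|/2 = |53.0690|/2 = 26.5345

Area at t=0.076: 26.5345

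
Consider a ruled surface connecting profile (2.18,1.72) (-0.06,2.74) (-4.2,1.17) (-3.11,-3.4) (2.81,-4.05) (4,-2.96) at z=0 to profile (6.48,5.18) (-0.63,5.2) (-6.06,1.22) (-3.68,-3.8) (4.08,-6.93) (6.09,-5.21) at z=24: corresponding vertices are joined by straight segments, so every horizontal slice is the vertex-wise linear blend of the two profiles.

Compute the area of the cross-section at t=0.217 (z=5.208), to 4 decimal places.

Cross-section at t=0.217: each vertex is (1-t)·p0[i] + t·p1[i].
  v1: (1-0.217)·(2.18,1.72) + 0.217·(6.48,5.18) = (3.1131,2.4708)
  v2: (1-0.217)·(-0.06,2.74) + 0.217·(-0.63,5.2) = (-0.1837,3.2738)
  v3: (1-0.217)·(-4.2,1.17) + 0.217·(-6.06,1.22) = (-4.6036,1.1808)
  v4: (1-0.217)·(-3.11,-3.4) + 0.217·(-3.68,-3.8) = (-3.2337,-3.4868)
  v5: (1-0.217)·(2.81,-4.05) + 0.217·(4.08,-6.93) = (3.0856,-4.6750)
  v6: (1-0.217)·(4,-2.96) + 0.217·(6.09,-5.21) = (4.4535,-3.4483)
Shoelace sum Σ(x_i·y_{i+1} − x_{i+1}·y_i):
  i=1: 3.1131·3.2738 − -0.1837·2.4708 = +10.6456 (running +10.6456)
  i=2: -0.1837·1.1808 − -4.6036·3.2738 = +14.8545 (running +25.5001)
  i=3: -4.6036·-3.4868 − -3.2337·1.1808 = +19.8704 (running +45.3705)
  i=4: -3.2337·-4.6750 − 3.0856·-3.4868 = +25.8762 (running +71.2467)
  i=5: 3.0856·-3.4483 − 4.4535·-4.6750 = +10.1802 (running +81.4269)
  i=6: 4.4535·2.4708 − 3.1131·-3.4483 = +21.7386 (running +103.1655)
Area = |Σ|/2 = |103.1655|/2 = 51.5828

Area at t=0.217: 51.5828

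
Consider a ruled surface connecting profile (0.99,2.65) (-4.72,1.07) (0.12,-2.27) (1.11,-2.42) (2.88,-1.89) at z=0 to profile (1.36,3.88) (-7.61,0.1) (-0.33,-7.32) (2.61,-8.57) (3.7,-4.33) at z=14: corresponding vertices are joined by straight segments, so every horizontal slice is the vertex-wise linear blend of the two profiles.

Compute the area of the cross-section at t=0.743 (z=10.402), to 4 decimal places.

Area at t=0.743: 57.2556

Cross-section at t=0.743: each vertex is (1-t)·p0[i] + t·p1[i].
  v1: (1-0.743)·(0.99,2.65) + 0.743·(1.36,3.88) = (1.2649,3.5639)
  v2: (1-0.743)·(-4.72,1.07) + 0.743·(-7.61,0.1) = (-6.8673,0.3493)
  v3: (1-0.743)·(0.12,-2.27) + 0.743·(-0.33,-7.32) = (-0.2144,-6.0221)
  v4: (1-0.743)·(1.11,-2.42) + 0.743·(2.61,-8.57) = (2.2245,-6.9895)
  v5: (1-0.743)·(2.88,-1.89) + 0.743·(3.7,-4.33) = (3.4893,-3.7029)
Shoelace sum Σ(x_i·y_{i+1} − x_{i+1}·y_i):
  i=1: 1.2649·0.3493 − -6.8673·3.5639 = +24.9160 (running +24.9160)
  i=2: -6.8673·-6.0221 − -0.2144·0.3493 = +41.4306 (running +66.3466)
  i=3: -0.2144·-6.9895 − 2.2245·-6.0221 = +14.8945 (running +81.2411)
  i=4: 2.2245·-3.7029 − 3.4893·-6.9895 = +16.1509 (running +97.3919)
  i=5: 3.4893·3.5639 − 1.2649·-3.7029 = +17.1192 (running +114.5111)
Area = |Σ|/2 = |114.5111|/2 = 57.2556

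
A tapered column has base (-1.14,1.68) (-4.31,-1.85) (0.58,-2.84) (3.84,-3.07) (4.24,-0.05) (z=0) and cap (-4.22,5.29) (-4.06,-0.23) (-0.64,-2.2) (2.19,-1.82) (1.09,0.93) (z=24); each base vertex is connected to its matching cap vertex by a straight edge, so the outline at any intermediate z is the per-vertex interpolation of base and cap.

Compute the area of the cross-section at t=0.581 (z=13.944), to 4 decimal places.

Area at t=0.581: 26.8695

Cross-section at t=0.581: each vertex is (1-t)·p0[i] + t·p1[i].
  v1: (1-0.581)·(-1.14,1.68) + 0.581·(-4.22,5.29) = (-2.9295,3.7774)
  v2: (1-0.581)·(-4.31,-1.85) + 0.581·(-4.06,-0.23) = (-4.1647,-0.9088)
  v3: (1-0.581)·(0.58,-2.84) + 0.581·(-0.64,-2.2) = (-0.1288,-2.4682)
  v4: (1-0.581)·(3.84,-3.07) + 0.581·(2.19,-1.82) = (2.8814,-2.3438)
  v5: (1-0.581)·(4.24,-0.05) + 0.581·(1.09,0.93) = (2.4099,0.5194)
Shoelace sum Σ(x_i·y_{i+1} − x_{i+1}·y_i):
  i=1: -2.9295·-0.9088 − -4.1647·3.7774 = +18.3942 (running +18.3942)
  i=2: -4.1647·-2.4682 − -0.1288·-0.9088 = +10.1622 (running +28.5564)
  i=3: -0.1288·-2.3438 − 2.8814·-2.4682 = +7.4136 (running +35.9700)
  i=4: 2.8814·0.5194 − 2.4099·-2.3438 = +7.1446 (running +43.1146)
  i=5: 2.4099·3.7774 − -2.9295·0.5194 = +10.6245 (running +53.7391)
Area = |Σ|/2 = |53.7391|/2 = 26.8695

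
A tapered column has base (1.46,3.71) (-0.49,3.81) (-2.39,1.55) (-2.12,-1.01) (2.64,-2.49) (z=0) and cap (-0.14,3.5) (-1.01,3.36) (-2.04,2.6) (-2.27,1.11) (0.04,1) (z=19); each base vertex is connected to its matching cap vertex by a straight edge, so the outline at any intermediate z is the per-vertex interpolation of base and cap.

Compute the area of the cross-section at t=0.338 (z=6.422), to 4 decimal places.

Cross-section at t=0.338: each vertex is (1-t)·p0[i] + t·p1[i].
  v1: (1-0.338)·(1.46,3.71) + 0.338·(-0.14,3.5) = (0.9192,3.6390)
  v2: (1-0.338)·(-0.49,3.81) + 0.338·(-1.01,3.36) = (-0.6658,3.6579)
  v3: (1-0.338)·(-2.39,1.55) + 0.338·(-2.04,2.6) = (-2.2717,1.9049)
  v4: (1-0.338)·(-2.12,-1.01) + 0.338·(-2.27,1.11) = (-2.1707,-0.2934)
  v5: (1-0.338)·(2.64,-2.49) + 0.338·(0.04,1) = (1.7612,-1.3104)
Shoelace sum Σ(x_i·y_{i+1} − x_{i+1}·y_i):
  i=1: 0.9192·3.6579 − -0.6658·3.6390 = +5.7851 (running +5.7851)
  i=2: -0.6658·1.9049 − -2.2717·3.6579 = +7.0414 (running +12.8265)
  i=3: -2.2717·-0.2934 − -2.1707·1.9049 = +4.8016 (running +17.6281)
  i=4: -2.1707·-1.3104 − 1.7612·-0.2934 = +3.3612 (running +20.9893)
  i=5: 1.7612·3.6390 − 0.9192·-1.3104 = +7.6135 (running +28.6029)
Area = |Σ|/2 = |28.6029|/2 = 14.3014

Area at t=0.338: 14.3014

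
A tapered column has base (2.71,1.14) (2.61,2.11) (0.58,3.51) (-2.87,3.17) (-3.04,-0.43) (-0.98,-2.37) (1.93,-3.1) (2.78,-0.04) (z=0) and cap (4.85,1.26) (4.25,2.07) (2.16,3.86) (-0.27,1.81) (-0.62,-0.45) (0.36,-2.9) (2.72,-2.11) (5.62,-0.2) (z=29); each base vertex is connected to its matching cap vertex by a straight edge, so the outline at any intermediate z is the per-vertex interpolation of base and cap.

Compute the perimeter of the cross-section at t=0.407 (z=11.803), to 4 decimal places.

Cross-section at t=0.407: each vertex is (1-t)·p0[i] + t·p1[i].
  v1: (1-0.407)·(2.71,1.14) + 0.407·(4.85,1.26) = (3.5810,1.1888)
  v2: (1-0.407)·(2.61,2.11) + 0.407·(4.25,2.07) = (3.2775,2.0937)
  v3: (1-0.407)·(0.58,3.51) + 0.407·(2.16,3.86) = (1.2231,3.6524)
  v4: (1-0.407)·(-2.87,3.17) + 0.407·(-0.27,1.81) = (-1.8118,2.6165)
  v5: (1-0.407)·(-3.04,-0.43) + 0.407·(-0.62,-0.45) = (-2.0551,-0.4381)
  v6: (1-0.407)·(-0.98,-2.37) + 0.407·(0.36,-2.9) = (-0.4346,-2.5857)
  v7: (1-0.407)·(1.93,-3.1) + 0.407·(2.72,-2.11) = (2.2515,-2.6971)
  v8: (1-0.407)·(2.78,-0.04) + 0.407·(5.62,-0.2) = (3.9359,-0.1051)
Perimeter = Σ |v_{i+1} − v_i|:
  edge 1→2: √(-0.3035² + 0.9049²) = 0.9544 (running 0.9544)
  edge 2→3: √(-2.0544² + 1.5587²) = 2.5788 (running 3.5332)
  edge 3→4: √(-3.0349² + -1.0360²) = 3.2068 (running 6.7400)
  edge 4→5: √(-0.2433² + -3.0546²) = 3.0643 (running 9.8043)
  edge 5→6: √(1.6204² + -2.1476²) = 2.6903 (running 12.4947)
  edge 6→7: √(2.6861² + -0.1114²) = 2.6885 (running 15.1831)
  edge 7→8: √(1.6844² + 2.5920²) = 3.0912 (running 18.2743)
  edge 8→1: √(-0.3549² + 1.2940²) = 1.3417 (running 19.6160)
Perimeter = 19.6160

Perimeter at t=0.407: 19.6160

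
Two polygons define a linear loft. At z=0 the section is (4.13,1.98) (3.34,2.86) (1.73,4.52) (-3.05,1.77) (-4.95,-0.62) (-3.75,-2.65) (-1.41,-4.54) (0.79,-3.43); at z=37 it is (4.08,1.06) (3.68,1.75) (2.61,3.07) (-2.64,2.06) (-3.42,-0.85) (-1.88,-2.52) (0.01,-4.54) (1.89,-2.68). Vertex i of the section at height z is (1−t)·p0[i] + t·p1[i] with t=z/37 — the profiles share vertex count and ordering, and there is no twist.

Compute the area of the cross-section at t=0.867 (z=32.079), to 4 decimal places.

Cross-section at t=0.867: each vertex is (1-t)·p0[i] + t·p1[i].
  v1: (1-0.867)·(4.13,1.98) + 0.867·(4.08,1.06) = (4.0867,1.1824)
  v2: (1-0.867)·(3.34,2.86) + 0.867·(3.68,1.75) = (3.6348,1.8976)
  v3: (1-0.867)·(1.73,4.52) + 0.867·(2.61,3.07) = (2.4930,3.2628)
  v4: (1-0.867)·(-3.05,1.77) + 0.867·(-2.64,2.06) = (-2.6945,2.0214)
  v5: (1-0.867)·(-4.95,-0.62) + 0.867·(-3.42,-0.85) = (-3.6235,-0.8194)
  v6: (1-0.867)·(-3.75,-2.65) + 0.867·(-1.88,-2.52) = (-2.1287,-2.5373)
  v7: (1-0.867)·(-1.41,-4.54) + 0.867·(0.01,-4.54) = (-0.1789,-4.5400)
  v8: (1-0.867)·(0.79,-3.43) + 0.867·(1.89,-2.68) = (1.7437,-2.7797)
Shoelace sum Σ(x_i·y_{i+1} − x_{i+1}·y_i):
  i=1: 4.0867·1.8976 − 3.6348·1.1824 = +3.4573 (running +3.4573)
  i=2: 3.6348·3.2628 − 2.4930·1.8976 = +7.1290 (running +10.5864)
  i=3: 2.4930·2.0214 − -2.6945·3.2628 = +13.8312 (running +24.4175)
  i=4: -2.6945·-0.8194 − -3.6235·2.0214 = +9.5326 (running +33.9501)
  i=5: -3.6235·-2.5373 − -2.1287·-0.8194 = +7.4496 (running +41.3997)
  i=6: -2.1287·-4.5400 − -0.1789·-2.5373 = +9.2105 (running +50.6102)
  i=7: -0.1789·-2.7797 − 1.7437·-4.5400 = +8.4136 (running +59.0238)
  i=8: 1.7437·1.1824 − 4.0867·-2.7797 = +13.4215 (running +72.4453)
Area = |Σ|/2 = |72.4453|/2 = 36.2227

Area at t=0.867: 36.2227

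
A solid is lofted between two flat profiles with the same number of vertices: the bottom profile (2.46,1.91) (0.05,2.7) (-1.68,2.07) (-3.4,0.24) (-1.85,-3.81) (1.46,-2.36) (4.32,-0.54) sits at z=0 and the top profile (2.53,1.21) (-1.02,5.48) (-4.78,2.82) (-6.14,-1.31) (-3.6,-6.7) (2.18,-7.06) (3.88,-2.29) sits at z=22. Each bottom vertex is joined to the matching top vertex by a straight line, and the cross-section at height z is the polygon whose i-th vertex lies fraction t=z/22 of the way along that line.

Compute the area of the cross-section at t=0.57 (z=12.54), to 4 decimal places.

Cross-section at t=0.57: each vertex is (1-t)·p0[i] + t·p1[i].
  v1: (1-0.57)·(2.46,1.91) + 0.57·(2.53,1.21) = (2.4999,1.5110)
  v2: (1-0.57)·(0.05,2.7) + 0.57·(-1.02,5.48) = (-0.5599,4.2846)
  v3: (1-0.57)·(-1.68,2.07) + 0.57·(-4.78,2.82) = (-3.4470,2.4975)
  v4: (1-0.57)·(-3.4,0.24) + 0.57·(-6.14,-1.31) = (-4.9618,-0.6435)
  v5: (1-0.57)·(-1.85,-3.81) + 0.57·(-3.6,-6.7) = (-2.8475,-5.4573)
  v6: (1-0.57)·(1.46,-2.36) + 0.57·(2.18,-7.06) = (1.8704,-5.0390)
  v7: (1-0.57)·(4.32,-0.54) + 0.57·(3.88,-2.29) = (4.0692,-1.5375)
Shoelace sum Σ(x_i·y_{i+1} − x_{i+1}·y_i):
  i=1: 2.4999·4.2846 − -0.5599·1.5110 = +11.5571 (running +11.5571)
  i=2: -0.5599·2.4975 − -3.4470·4.2846 = +13.3707 (running +24.9277)
  i=3: -3.4470·-0.6435 − -4.9618·2.4975 = +14.6102 (running +39.5380)
  i=4: -4.9618·-5.4573 − -2.8475·-0.6435 = +25.2457 (running +64.7837)
  i=5: -2.8475·-5.0390 − 1.8704·-5.4573 = +24.5559 (running +89.3395)
  i=6: 1.8704·-1.5375 − 4.0692·-5.0390 = +17.6290 (running +106.9685)
  i=7: 4.0692·1.5110 − 2.4999·-1.5375 = +9.9922 (running +116.9607)
Area = |Σ|/2 = |116.9607|/2 = 58.4803

Area at t=0.57: 58.4803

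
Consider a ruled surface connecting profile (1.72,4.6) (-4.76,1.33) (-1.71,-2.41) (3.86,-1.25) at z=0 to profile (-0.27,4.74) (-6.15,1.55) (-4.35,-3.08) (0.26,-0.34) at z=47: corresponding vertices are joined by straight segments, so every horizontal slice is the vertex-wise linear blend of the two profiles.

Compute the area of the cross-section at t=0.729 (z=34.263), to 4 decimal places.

Cross-section at t=0.729: each vertex is (1-t)·p0[i] + t·p1[i].
  v1: (1-0.729)·(1.72,4.6) + 0.729·(-0.27,4.74) = (0.2693,4.7021)
  v2: (1-0.729)·(-4.76,1.33) + 0.729·(-6.15,1.55) = (-5.7733,1.4904)
  v3: (1-0.729)·(-1.71,-2.41) + 0.729·(-4.35,-3.08) = (-3.6346,-2.8984)
  v4: (1-0.729)·(3.86,-1.25) + 0.729·(0.26,-0.34) = (1.2356,-0.5866)
Shoelace sum Σ(x_i·y_{i+1} − x_{i+1}·y_i):
  i=1: 0.2693·1.4904 − -5.7733·4.7021 = +27.5478 (running +27.5478)
  i=2: -5.7733·-2.8984 − -3.6346·1.4904 = +22.1504 (running +49.6982)
  i=3: -3.6346·-0.5866 − 1.2356·-2.8984 = +5.7134 (running +55.4116)
  i=4: 1.2356·4.7021 − 0.2693·-0.5866 = +5.9678 (running +61.3794)
Area = |Σ|/2 = |61.3794|/2 = 30.6897

Area at t=0.729: 30.6897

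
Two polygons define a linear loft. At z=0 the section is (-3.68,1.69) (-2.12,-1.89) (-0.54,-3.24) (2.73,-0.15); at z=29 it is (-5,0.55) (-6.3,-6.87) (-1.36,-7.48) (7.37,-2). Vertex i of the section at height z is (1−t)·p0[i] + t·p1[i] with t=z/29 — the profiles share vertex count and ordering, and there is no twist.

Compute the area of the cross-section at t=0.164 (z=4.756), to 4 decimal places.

Area at t=0.164: 20.7515

Cross-section at t=0.164: each vertex is (1-t)·p0[i] + t·p1[i].
  v1: (1-0.164)·(-3.68,1.69) + 0.164·(-5,0.55) = (-3.8965,1.5030)
  v2: (1-0.164)·(-2.12,-1.89) + 0.164·(-6.3,-6.87) = (-2.8055,-2.7067)
  v3: (1-0.164)·(-0.54,-3.24) + 0.164·(-1.36,-7.48) = (-0.6745,-3.9354)
  v4: (1-0.164)·(2.73,-0.15) + 0.164·(7.37,-2) = (3.4910,-0.4534)
Shoelace sum Σ(x_i·y_{i+1} − x_{i+1}·y_i):
  i=1: -3.8965·-2.7067 − -2.8055·1.5030 = +14.7635 (running +14.7635)
  i=2: -2.8055·-3.9354 − -0.6745·-2.7067 = +9.2151 (running +23.9786)
  i=3: -0.6745·-0.4534 − 3.4910·-3.9354 = +14.0440 (running +38.0226)
  i=4: 3.4910·1.5030 − -3.8965·-0.4534 = +3.4804 (running +41.5030)
Area = |Σ|/2 = |41.5030|/2 = 20.7515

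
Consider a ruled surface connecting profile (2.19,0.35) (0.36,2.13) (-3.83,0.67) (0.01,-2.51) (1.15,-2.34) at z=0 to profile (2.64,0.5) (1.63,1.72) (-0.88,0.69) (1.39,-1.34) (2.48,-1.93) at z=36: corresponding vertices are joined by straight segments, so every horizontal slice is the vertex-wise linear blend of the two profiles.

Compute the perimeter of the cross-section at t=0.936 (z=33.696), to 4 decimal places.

Cross-section at t=0.936: each vertex is (1-t)·p0[i] + t·p1[i].
  v1: (1-0.936)·(2.19,0.35) + 0.936·(2.64,0.5) = (2.6112,0.4904)
  v2: (1-0.936)·(0.36,2.13) + 0.936·(1.63,1.72) = (1.5487,1.7462)
  v3: (1-0.936)·(-3.83,0.67) + 0.936·(-0.88,0.69) = (-1.0688,0.6887)
  v4: (1-0.936)·(0.01,-2.51) + 0.936·(1.39,-1.34) = (1.3017,-1.4149)
  v5: (1-0.936)·(1.15,-2.34) + 0.936·(2.48,-1.93) = (2.3949,-1.9562)
Perimeter = Σ |v_{i+1} − v_i|:
  edge 1→2: √(-1.0625² + 1.2558²) = 1.6450 (running 1.6450)
  edge 2→3: √(-2.6175² + -1.0575²) = 2.8231 (running 4.4681)
  edge 3→4: √(2.3705² + -2.1036²) = 3.1693 (running 7.6373)
  edge 4→5: √(1.0932² + -0.5414²) = 1.2199 (running 8.8572)
  edge 5→1: √(0.2163² + 2.4466²) = 2.4562 (running 11.3134)
Perimeter = 11.3134

Perimeter at t=0.936: 11.3134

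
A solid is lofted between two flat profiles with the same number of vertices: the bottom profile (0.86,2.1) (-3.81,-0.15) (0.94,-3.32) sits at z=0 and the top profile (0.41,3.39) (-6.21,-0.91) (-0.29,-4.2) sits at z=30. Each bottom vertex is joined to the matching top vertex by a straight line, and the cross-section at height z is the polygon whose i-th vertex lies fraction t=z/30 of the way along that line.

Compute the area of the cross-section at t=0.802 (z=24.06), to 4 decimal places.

Cross-section at t=0.802: each vertex is (1-t)·p0[i] + t·p1[i].
  v1: (1-0.802)·(0.86,2.1) + 0.802·(0.41,3.39) = (0.4991,3.1346)
  v2: (1-0.802)·(-3.81,-0.15) + 0.802·(-6.21,-0.91) = (-5.7348,-0.7595)
  v3: (1-0.802)·(0.94,-3.32) + 0.802·(-0.29,-4.2) = (-0.0465,-4.0258)
Shoelace sum Σ(x_i·y_{i+1} − x_{i+1}·y_i):
  i=1: 0.4991·-0.7595 − -5.7348·3.1346 = +17.5971 (running +17.5971)
  i=2: -5.7348·-4.0258 − -0.0465·-0.7595 = +23.0516 (running +40.6488)
  i=3: -0.0465·3.1346 − 0.4991·-4.0258 = +1.8636 (running +42.5124)
Area = |Σ|/2 = |42.5124|/2 = 21.2562

Area at t=0.802: 21.2562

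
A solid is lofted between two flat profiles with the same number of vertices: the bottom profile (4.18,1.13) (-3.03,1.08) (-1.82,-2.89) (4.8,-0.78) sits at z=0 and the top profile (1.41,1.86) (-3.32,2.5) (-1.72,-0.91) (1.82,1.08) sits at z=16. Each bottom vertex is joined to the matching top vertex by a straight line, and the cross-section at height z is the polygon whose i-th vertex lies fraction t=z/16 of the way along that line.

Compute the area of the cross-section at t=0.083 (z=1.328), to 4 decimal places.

Cross-section at t=0.083: each vertex is (1-t)·p0[i] + t·p1[i].
  v1: (1-0.083)·(4.18,1.13) + 0.083·(1.41,1.86) = (3.9501,1.1906)
  v2: (1-0.083)·(-3.03,1.08) + 0.083·(-3.32,2.5) = (-3.0541,1.1979)
  v3: (1-0.083)·(-1.82,-2.89) + 0.083·(-1.72,-0.91) = (-1.8117,-2.7257)
  v4: (1-0.083)·(4.8,-0.78) + 0.083·(1.82,1.08) = (4.5527,-0.6256)
Shoelace sum Σ(x_i·y_{i+1} − x_{i+1}·y_i):
  i=1: 3.9501·1.1979 − -3.0541·1.1906 = +8.3678 (running +8.3678)
  i=2: -3.0541·-2.7257 − -1.8117·1.1979 = +10.4945 (running +18.8623)
  i=3: -1.8117·-0.6256 − 4.5527·-2.7257 = +13.5424 (running +32.4048)
  i=4: 4.5527·1.1906 − 3.9501·-0.6256 = +7.8916 (running +40.2964)
Area = |Σ|/2 = |40.2964|/2 = 20.1482

Area at t=0.083: 20.1482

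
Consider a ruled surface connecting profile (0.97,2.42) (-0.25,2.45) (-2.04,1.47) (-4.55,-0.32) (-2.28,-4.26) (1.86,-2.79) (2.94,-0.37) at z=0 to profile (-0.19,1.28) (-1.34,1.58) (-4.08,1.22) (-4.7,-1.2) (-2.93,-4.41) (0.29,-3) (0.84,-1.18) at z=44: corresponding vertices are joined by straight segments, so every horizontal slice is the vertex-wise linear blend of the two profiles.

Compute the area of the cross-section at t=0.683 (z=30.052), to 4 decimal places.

Area at t=0.683: 25.8938

Cross-section at t=0.683: each vertex is (1-t)·p0[i] + t·p1[i].
  v1: (1-0.683)·(0.97,2.42) + 0.683·(-0.19,1.28) = (0.1777,1.6414)
  v2: (1-0.683)·(-0.25,2.45) + 0.683·(-1.34,1.58) = (-0.9945,1.8558)
  v3: (1-0.683)·(-2.04,1.47) + 0.683·(-4.08,1.22) = (-3.4333,1.2992)
  v4: (1-0.683)·(-4.55,-0.32) + 0.683·(-4.7,-1.2) = (-4.6524,-0.9210)
  v5: (1-0.683)·(-2.28,-4.26) + 0.683·(-2.93,-4.41) = (-2.7240,-4.3624)
  v6: (1-0.683)·(1.86,-2.79) + 0.683·(0.29,-3) = (0.7877,-2.9334)
  v7: (1-0.683)·(2.94,-0.37) + 0.683·(0.84,-1.18) = (1.5057,-0.9232)
Shoelace sum Σ(x_i·y_{i+1} − x_{i+1}·y_i):
  i=1: 0.1777·1.8558 − -0.9945·1.6414 = +1.9621 (running +1.9621)
  i=2: -0.9945·1.2992 − -3.4333·1.8558 = +5.0795 (running +7.0416)
  i=3: -3.4333·-0.9210 − -4.6524·1.2992 = +9.2069 (running +16.2485)
  i=4: -4.6524·-4.3624 − -2.7240·-0.9210 = +17.7872 (running +34.0357)
  i=5: -2.7240·-2.9334 − 0.7877·-4.3624 = +11.4268 (running +45.4625)
  i=6: 0.7877·-0.9232 − 1.5057·-2.9334 = +3.6896 (running +49.1521)
  i=7: 1.5057·1.6414 − 0.1777·-0.9232 = +2.6355 (running +51.7876)
Area = |Σ|/2 = |51.7876|/2 = 25.8938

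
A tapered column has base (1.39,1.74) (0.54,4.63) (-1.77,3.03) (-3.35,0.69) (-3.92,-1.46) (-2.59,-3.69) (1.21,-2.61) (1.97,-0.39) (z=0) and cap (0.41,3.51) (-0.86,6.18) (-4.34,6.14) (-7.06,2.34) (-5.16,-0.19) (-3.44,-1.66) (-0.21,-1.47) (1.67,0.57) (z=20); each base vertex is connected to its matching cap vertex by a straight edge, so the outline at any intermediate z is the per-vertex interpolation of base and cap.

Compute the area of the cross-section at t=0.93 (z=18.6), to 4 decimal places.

Cross-section at t=0.93: each vertex is (1-t)·p0[i] + t·p1[i].
  v1: (1-0.93)·(1.39,1.74) + 0.93·(0.41,3.51) = (0.4786,3.3861)
  v2: (1-0.93)·(0.54,4.63) + 0.93·(-0.86,6.18) = (-0.7620,6.0715)
  v3: (1-0.93)·(-1.77,3.03) + 0.93·(-4.34,6.14) = (-4.1601,5.9223)
  v4: (1-0.93)·(-3.35,0.69) + 0.93·(-7.06,2.34) = (-6.8003,2.2245)
  v5: (1-0.93)·(-3.92,-1.46) + 0.93·(-5.16,-0.19) = (-5.0732,-0.2789)
  v6: (1-0.93)·(-2.59,-3.69) + 0.93·(-3.44,-1.66) = (-3.3805,-1.8021)
  v7: (1-0.93)·(1.21,-2.61) + 0.93·(-0.21,-1.47) = (-0.1106,-1.5498)
  v8: (1-0.93)·(1.97,-0.39) + 0.93·(1.67,0.57) = (1.6910,0.5028)
Shoelace sum Σ(x_i·y_{i+1} − x_{i+1}·y_i):
  i=1: 0.4786·6.0715 − -0.7620·3.3861 = +5.4860 (running +5.4860)
  i=2: -0.7620·5.9223 − -4.1601·6.0715 = +20.7453 (running +26.2313)
  i=3: -4.1601·2.2245 − -6.8003·5.9223 = +31.0193 (running +57.2506)
  i=4: -6.8003·-0.2789 − -5.0732·2.2245 = +13.1819 (running +70.4325)
  i=5: -5.0732·-1.8021 − -3.3805·-0.2789 = +8.1996 (running +78.6321)
  i=6: -3.3805·-1.5498 − -0.1106·-1.8021 = +5.0398 (running +83.6719)
  i=7: -0.1106·0.5028 − 1.6910·-1.5498 = +2.5651 (running +86.2370)
  i=8: 1.6910·3.3861 − 0.4786·0.5028 = +5.4853 (running +91.7222)
Area = |Σ|/2 = |91.7222|/2 = 45.8611

Area at t=0.93: 45.8611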